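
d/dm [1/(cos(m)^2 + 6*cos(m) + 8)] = 2*(cos(m) + 3)*sin(m)/(cos(m)^2 + 6*cos(m) + 8)^2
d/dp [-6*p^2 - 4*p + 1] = -12*p - 4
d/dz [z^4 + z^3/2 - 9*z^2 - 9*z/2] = 4*z^3 + 3*z^2/2 - 18*z - 9/2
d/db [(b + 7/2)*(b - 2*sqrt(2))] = 2*b - 2*sqrt(2) + 7/2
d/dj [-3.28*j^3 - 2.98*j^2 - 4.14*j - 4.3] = -9.84*j^2 - 5.96*j - 4.14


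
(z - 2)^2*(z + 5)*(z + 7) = z^4 + 8*z^3 - 9*z^2 - 92*z + 140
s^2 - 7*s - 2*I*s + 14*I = (s - 7)*(s - 2*I)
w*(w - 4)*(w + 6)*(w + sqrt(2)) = w^4 + sqrt(2)*w^3 + 2*w^3 - 24*w^2 + 2*sqrt(2)*w^2 - 24*sqrt(2)*w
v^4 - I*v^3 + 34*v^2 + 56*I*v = v*(v - 7*I)*(v + 2*I)*(v + 4*I)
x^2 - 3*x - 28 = (x - 7)*(x + 4)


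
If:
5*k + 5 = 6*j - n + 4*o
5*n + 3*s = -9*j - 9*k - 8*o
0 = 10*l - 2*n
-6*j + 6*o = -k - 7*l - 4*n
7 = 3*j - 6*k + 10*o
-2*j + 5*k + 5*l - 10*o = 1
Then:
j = -858/131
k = -3507/262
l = 61/262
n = 305/262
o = -703/131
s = 9455/131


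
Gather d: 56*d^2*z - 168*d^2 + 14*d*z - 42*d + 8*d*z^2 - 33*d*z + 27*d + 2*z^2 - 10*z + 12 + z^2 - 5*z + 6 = d^2*(56*z - 168) + d*(8*z^2 - 19*z - 15) + 3*z^2 - 15*z + 18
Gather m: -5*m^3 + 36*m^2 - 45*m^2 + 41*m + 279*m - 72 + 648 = -5*m^3 - 9*m^2 + 320*m + 576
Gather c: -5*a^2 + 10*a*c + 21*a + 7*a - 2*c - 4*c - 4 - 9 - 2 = -5*a^2 + 28*a + c*(10*a - 6) - 15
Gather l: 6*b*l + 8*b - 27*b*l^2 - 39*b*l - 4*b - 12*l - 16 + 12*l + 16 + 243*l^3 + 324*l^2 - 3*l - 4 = 4*b + 243*l^3 + l^2*(324 - 27*b) + l*(-33*b - 3) - 4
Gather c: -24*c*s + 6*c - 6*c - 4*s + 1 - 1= -24*c*s - 4*s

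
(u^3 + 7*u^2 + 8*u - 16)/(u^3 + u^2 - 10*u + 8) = (u + 4)/(u - 2)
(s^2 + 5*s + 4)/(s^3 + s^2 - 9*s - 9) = (s + 4)/(s^2 - 9)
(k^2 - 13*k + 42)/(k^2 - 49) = (k - 6)/(k + 7)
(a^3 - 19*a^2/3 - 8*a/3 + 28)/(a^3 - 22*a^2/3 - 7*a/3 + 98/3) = (a - 6)/(a - 7)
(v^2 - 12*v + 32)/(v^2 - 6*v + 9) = (v^2 - 12*v + 32)/(v^2 - 6*v + 9)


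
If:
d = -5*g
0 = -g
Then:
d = 0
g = 0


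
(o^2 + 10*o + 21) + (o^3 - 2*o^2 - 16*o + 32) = o^3 - o^2 - 6*o + 53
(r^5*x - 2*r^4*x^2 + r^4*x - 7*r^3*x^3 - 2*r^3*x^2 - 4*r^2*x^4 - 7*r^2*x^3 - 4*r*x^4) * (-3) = -3*r^5*x + 6*r^4*x^2 - 3*r^4*x + 21*r^3*x^3 + 6*r^3*x^2 + 12*r^2*x^4 + 21*r^2*x^3 + 12*r*x^4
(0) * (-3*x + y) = 0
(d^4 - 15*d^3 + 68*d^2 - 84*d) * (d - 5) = d^5 - 20*d^4 + 143*d^3 - 424*d^2 + 420*d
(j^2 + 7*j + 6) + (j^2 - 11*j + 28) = 2*j^2 - 4*j + 34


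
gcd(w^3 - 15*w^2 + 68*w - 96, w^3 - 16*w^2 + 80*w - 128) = w^2 - 12*w + 32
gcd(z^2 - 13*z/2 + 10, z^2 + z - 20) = z - 4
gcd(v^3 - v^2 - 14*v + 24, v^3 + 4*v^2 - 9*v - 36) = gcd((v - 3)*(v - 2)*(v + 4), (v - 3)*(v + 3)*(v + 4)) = v^2 + v - 12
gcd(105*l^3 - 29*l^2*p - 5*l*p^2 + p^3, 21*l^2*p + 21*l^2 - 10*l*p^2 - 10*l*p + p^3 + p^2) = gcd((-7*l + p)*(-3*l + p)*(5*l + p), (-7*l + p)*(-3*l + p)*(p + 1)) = 21*l^2 - 10*l*p + p^2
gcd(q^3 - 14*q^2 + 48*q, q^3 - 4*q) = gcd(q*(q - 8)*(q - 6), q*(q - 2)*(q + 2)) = q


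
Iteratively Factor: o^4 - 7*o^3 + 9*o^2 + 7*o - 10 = (o - 5)*(o^3 - 2*o^2 - o + 2) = (o - 5)*(o + 1)*(o^2 - 3*o + 2) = (o - 5)*(o - 2)*(o + 1)*(o - 1)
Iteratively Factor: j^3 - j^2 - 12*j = (j)*(j^2 - j - 12) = j*(j + 3)*(j - 4)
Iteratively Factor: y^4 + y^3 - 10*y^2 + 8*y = (y - 1)*(y^3 + 2*y^2 - 8*y) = (y - 1)*(y + 4)*(y^2 - 2*y) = (y - 2)*(y - 1)*(y + 4)*(y)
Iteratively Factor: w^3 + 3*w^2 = (w + 3)*(w^2) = w*(w + 3)*(w)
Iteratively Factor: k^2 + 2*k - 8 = (k + 4)*(k - 2)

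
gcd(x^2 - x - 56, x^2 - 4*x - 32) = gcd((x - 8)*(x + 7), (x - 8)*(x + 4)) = x - 8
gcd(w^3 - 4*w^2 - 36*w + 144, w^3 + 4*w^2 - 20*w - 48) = w^2 + 2*w - 24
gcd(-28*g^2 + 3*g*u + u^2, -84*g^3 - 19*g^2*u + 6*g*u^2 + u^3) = -28*g^2 + 3*g*u + u^2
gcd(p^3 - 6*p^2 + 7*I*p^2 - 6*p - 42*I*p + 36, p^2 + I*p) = p + I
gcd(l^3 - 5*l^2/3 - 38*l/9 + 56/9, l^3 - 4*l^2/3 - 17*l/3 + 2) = l + 2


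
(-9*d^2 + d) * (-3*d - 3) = 27*d^3 + 24*d^2 - 3*d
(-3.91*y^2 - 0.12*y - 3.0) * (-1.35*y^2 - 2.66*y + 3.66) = 5.2785*y^4 + 10.5626*y^3 - 9.9414*y^2 + 7.5408*y - 10.98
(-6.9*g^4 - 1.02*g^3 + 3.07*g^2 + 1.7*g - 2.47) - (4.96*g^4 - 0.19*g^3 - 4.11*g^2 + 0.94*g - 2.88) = -11.86*g^4 - 0.83*g^3 + 7.18*g^2 + 0.76*g + 0.41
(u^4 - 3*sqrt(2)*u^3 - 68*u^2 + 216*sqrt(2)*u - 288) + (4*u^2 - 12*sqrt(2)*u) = u^4 - 3*sqrt(2)*u^3 - 64*u^2 + 204*sqrt(2)*u - 288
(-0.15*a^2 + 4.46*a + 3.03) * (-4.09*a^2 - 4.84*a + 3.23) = 0.6135*a^4 - 17.5154*a^3 - 34.4636*a^2 - 0.259399999999999*a + 9.7869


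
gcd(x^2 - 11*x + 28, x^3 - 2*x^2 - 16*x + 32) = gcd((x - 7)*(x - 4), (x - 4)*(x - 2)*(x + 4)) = x - 4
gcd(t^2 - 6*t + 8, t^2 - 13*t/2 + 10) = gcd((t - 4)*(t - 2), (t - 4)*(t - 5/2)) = t - 4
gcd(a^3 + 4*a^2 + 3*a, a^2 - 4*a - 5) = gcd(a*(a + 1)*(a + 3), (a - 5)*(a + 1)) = a + 1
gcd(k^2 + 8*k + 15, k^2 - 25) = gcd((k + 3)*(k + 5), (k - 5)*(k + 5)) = k + 5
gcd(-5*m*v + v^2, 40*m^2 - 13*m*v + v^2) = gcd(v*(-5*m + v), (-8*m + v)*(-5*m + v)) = -5*m + v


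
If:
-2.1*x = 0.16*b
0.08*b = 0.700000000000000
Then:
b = 8.75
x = -0.67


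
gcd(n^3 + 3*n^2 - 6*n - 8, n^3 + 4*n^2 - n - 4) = n^2 + 5*n + 4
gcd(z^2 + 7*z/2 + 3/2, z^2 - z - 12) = z + 3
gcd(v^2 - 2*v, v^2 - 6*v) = v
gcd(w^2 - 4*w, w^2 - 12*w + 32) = w - 4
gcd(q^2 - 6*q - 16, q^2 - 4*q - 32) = q - 8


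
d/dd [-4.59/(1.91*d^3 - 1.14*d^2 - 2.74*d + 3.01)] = (26.3007*d^2 - 10.4652*d - 12.5766)/(1.91*d^3 - 1.14*d^2 - 2.74*d + 3.01)^2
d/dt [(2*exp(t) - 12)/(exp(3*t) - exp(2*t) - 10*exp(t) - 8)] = 2*((exp(t) - 6)*(-3*exp(2*t) + 2*exp(t) + 10) + exp(3*t) - exp(2*t) - 10*exp(t) - 8)*exp(t)/(-exp(3*t) + exp(2*t) + 10*exp(t) + 8)^2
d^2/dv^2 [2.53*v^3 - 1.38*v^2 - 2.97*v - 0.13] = 15.18*v - 2.76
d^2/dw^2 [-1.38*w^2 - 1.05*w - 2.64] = -2.76000000000000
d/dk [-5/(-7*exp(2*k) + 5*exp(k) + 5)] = (25 - 70*exp(k))*exp(k)/(-7*exp(2*k) + 5*exp(k) + 5)^2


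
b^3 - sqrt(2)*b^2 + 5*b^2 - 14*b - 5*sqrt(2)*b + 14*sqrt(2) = (b - 2)*(b + 7)*(b - sqrt(2))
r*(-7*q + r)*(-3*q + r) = 21*q^2*r - 10*q*r^2 + r^3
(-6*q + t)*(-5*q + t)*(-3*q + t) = -90*q^3 + 63*q^2*t - 14*q*t^2 + t^3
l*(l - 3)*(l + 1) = l^3 - 2*l^2 - 3*l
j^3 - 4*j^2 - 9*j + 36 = (j - 4)*(j - 3)*(j + 3)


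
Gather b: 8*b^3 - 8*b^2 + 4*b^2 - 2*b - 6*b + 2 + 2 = 8*b^3 - 4*b^2 - 8*b + 4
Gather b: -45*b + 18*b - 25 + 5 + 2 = -27*b - 18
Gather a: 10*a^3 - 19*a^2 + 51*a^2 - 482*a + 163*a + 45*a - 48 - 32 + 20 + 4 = 10*a^3 + 32*a^2 - 274*a - 56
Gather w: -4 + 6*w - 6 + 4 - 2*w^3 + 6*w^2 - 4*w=-2*w^3 + 6*w^2 + 2*w - 6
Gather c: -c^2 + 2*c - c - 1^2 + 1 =-c^2 + c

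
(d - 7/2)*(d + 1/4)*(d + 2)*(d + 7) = d^4 + 23*d^3/4 - 129*d^2/8 - 427*d/8 - 49/4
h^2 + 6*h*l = h*(h + 6*l)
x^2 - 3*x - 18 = (x - 6)*(x + 3)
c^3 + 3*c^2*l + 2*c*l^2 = c*(c + l)*(c + 2*l)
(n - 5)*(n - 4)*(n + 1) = n^3 - 8*n^2 + 11*n + 20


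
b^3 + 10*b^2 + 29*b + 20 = (b + 1)*(b + 4)*(b + 5)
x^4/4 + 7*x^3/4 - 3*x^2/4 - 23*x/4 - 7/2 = (x/4 + 1/4)*(x - 2)*(x + 1)*(x + 7)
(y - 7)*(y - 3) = y^2 - 10*y + 21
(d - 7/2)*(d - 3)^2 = d^3 - 19*d^2/2 + 30*d - 63/2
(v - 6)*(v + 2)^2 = v^3 - 2*v^2 - 20*v - 24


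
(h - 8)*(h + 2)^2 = h^3 - 4*h^2 - 28*h - 32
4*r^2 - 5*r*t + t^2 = (-4*r + t)*(-r + t)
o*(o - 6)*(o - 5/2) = o^3 - 17*o^2/2 + 15*o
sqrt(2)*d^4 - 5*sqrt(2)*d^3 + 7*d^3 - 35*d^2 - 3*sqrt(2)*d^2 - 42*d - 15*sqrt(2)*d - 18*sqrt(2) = (d - 6)*(d + 1)*(d + 3*sqrt(2))*(sqrt(2)*d + 1)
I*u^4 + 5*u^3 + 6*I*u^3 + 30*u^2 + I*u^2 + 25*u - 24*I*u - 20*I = (u + 5)*(u - 4*I)*(u - I)*(I*u + I)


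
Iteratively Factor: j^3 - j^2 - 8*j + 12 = (j - 2)*(j^2 + j - 6) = (j - 2)^2*(j + 3)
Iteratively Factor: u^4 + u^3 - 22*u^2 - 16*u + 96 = (u + 4)*(u^3 - 3*u^2 - 10*u + 24) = (u - 2)*(u + 4)*(u^2 - u - 12) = (u - 4)*(u - 2)*(u + 4)*(u + 3)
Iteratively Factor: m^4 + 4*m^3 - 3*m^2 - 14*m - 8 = (m + 4)*(m^3 - 3*m - 2) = (m + 1)*(m + 4)*(m^2 - m - 2) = (m - 2)*(m + 1)*(m + 4)*(m + 1)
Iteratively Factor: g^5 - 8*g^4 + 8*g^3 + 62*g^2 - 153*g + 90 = (g - 2)*(g^4 - 6*g^3 - 4*g^2 + 54*g - 45) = (g - 3)*(g - 2)*(g^3 - 3*g^2 - 13*g + 15) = (g - 5)*(g - 3)*(g - 2)*(g^2 + 2*g - 3) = (g - 5)*(g - 3)*(g - 2)*(g + 3)*(g - 1)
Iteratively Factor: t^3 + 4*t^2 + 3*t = (t)*(t^2 + 4*t + 3) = t*(t + 3)*(t + 1)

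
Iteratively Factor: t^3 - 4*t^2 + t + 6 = (t - 3)*(t^2 - t - 2) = (t - 3)*(t + 1)*(t - 2)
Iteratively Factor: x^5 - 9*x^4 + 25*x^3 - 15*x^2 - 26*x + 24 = (x - 2)*(x^4 - 7*x^3 + 11*x^2 + 7*x - 12) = (x - 4)*(x - 2)*(x^3 - 3*x^2 - x + 3) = (x - 4)*(x - 2)*(x - 1)*(x^2 - 2*x - 3) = (x - 4)*(x - 3)*(x - 2)*(x - 1)*(x + 1)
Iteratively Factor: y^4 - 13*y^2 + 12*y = (y)*(y^3 - 13*y + 12) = y*(y + 4)*(y^2 - 4*y + 3) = y*(y - 1)*(y + 4)*(y - 3)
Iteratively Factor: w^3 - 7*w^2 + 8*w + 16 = (w - 4)*(w^2 - 3*w - 4) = (w - 4)^2*(w + 1)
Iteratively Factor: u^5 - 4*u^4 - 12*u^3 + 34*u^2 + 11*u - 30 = (u + 3)*(u^4 - 7*u^3 + 9*u^2 + 7*u - 10) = (u - 5)*(u + 3)*(u^3 - 2*u^2 - u + 2) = (u - 5)*(u - 2)*(u + 3)*(u^2 - 1) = (u - 5)*(u - 2)*(u + 1)*(u + 3)*(u - 1)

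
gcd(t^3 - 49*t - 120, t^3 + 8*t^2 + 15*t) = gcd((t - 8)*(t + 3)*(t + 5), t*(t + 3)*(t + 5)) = t^2 + 8*t + 15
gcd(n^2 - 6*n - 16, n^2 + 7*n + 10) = n + 2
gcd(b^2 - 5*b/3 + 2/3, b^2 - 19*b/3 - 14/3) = 1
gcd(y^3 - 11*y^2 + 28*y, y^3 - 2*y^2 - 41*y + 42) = y - 7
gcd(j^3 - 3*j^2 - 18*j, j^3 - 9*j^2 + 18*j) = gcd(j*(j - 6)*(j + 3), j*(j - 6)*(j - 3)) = j^2 - 6*j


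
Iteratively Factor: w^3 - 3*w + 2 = (w - 1)*(w^2 + w - 2) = (w - 1)^2*(w + 2)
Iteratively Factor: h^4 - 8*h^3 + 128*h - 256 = (h - 4)*(h^3 - 4*h^2 - 16*h + 64) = (h - 4)^2*(h^2 - 16) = (h - 4)^2*(h + 4)*(h - 4)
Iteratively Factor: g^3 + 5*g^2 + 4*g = (g)*(g^2 + 5*g + 4) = g*(g + 4)*(g + 1)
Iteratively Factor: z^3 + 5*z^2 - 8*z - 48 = (z + 4)*(z^2 + z - 12) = (z + 4)^2*(z - 3)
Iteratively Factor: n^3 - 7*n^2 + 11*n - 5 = (n - 5)*(n^2 - 2*n + 1) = (n - 5)*(n - 1)*(n - 1)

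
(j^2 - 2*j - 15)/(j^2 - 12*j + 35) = (j + 3)/(j - 7)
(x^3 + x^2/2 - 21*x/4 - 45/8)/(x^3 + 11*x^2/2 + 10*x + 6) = (x^2 - x - 15/4)/(x^2 + 4*x + 4)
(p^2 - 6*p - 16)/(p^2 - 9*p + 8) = (p + 2)/(p - 1)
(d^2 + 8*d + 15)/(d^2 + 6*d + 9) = (d + 5)/(d + 3)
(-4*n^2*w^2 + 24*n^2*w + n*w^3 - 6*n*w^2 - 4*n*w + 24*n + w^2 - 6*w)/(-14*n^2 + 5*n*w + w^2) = (-4*n^2*w^2 + 24*n^2*w + n*w^3 - 6*n*w^2 - 4*n*w + 24*n + w^2 - 6*w)/(-14*n^2 + 5*n*w + w^2)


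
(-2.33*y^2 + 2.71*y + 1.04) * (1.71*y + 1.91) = -3.9843*y^3 + 0.1838*y^2 + 6.9545*y + 1.9864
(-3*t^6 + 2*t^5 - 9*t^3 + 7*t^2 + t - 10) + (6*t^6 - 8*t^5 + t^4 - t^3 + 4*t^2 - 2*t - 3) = 3*t^6 - 6*t^5 + t^4 - 10*t^3 + 11*t^2 - t - 13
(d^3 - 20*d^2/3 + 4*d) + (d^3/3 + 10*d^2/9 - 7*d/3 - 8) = 4*d^3/3 - 50*d^2/9 + 5*d/3 - 8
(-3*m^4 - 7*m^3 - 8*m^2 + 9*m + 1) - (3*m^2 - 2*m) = -3*m^4 - 7*m^3 - 11*m^2 + 11*m + 1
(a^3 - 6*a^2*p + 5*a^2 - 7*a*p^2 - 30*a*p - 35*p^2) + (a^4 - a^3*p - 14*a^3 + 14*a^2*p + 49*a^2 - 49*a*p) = a^4 - a^3*p - 13*a^3 + 8*a^2*p + 54*a^2 - 7*a*p^2 - 79*a*p - 35*p^2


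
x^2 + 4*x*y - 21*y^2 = (x - 3*y)*(x + 7*y)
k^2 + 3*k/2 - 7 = (k - 2)*(k + 7/2)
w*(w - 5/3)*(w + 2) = w^3 + w^2/3 - 10*w/3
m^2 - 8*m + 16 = (m - 4)^2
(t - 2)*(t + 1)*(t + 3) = t^3 + 2*t^2 - 5*t - 6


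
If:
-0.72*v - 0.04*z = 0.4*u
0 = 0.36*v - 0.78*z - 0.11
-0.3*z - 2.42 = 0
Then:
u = 31.72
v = -17.17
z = -8.07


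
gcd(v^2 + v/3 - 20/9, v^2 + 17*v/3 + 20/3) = v + 5/3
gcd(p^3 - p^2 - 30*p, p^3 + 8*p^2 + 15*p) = p^2 + 5*p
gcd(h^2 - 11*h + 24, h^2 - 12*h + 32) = h - 8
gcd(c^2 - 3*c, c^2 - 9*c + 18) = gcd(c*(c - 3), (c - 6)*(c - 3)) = c - 3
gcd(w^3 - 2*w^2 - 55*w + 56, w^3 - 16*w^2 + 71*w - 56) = w^2 - 9*w + 8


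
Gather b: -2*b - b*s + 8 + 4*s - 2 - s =b*(-s - 2) + 3*s + 6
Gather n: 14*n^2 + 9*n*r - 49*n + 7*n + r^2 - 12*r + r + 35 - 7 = 14*n^2 + n*(9*r - 42) + r^2 - 11*r + 28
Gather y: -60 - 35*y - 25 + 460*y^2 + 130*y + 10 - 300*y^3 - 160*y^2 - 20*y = -300*y^3 + 300*y^2 + 75*y - 75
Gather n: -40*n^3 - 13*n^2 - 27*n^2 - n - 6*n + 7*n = -40*n^3 - 40*n^2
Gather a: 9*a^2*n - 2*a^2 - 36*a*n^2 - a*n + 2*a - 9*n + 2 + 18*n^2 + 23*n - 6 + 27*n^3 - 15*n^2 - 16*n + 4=a^2*(9*n - 2) + a*(-36*n^2 - n + 2) + 27*n^3 + 3*n^2 - 2*n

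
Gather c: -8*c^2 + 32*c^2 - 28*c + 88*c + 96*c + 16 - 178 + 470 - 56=24*c^2 + 156*c + 252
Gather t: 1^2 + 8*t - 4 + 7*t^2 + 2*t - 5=7*t^2 + 10*t - 8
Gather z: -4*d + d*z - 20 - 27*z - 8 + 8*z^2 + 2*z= -4*d + 8*z^2 + z*(d - 25) - 28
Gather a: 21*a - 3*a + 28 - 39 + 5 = 18*a - 6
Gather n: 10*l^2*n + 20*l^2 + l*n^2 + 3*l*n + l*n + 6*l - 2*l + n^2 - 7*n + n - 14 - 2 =20*l^2 + 4*l + n^2*(l + 1) + n*(10*l^2 + 4*l - 6) - 16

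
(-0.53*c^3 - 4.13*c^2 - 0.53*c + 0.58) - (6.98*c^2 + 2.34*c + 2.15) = -0.53*c^3 - 11.11*c^2 - 2.87*c - 1.57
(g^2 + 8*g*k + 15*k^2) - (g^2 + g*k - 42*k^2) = 7*g*k + 57*k^2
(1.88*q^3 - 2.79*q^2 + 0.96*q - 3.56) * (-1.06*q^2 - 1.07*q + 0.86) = -1.9928*q^5 + 0.9458*q^4 + 3.5845*q^3 + 0.347*q^2 + 4.6348*q - 3.0616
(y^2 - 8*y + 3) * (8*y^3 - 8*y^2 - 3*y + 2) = 8*y^5 - 72*y^4 + 85*y^3 + 2*y^2 - 25*y + 6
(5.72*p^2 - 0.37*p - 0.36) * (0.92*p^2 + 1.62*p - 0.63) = 5.2624*p^4 + 8.926*p^3 - 4.5342*p^2 - 0.3501*p + 0.2268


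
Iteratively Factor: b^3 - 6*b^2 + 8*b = (b - 2)*(b^2 - 4*b) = (b - 4)*(b - 2)*(b)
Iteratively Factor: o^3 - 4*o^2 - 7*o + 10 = (o - 1)*(o^2 - 3*o - 10) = (o - 5)*(o - 1)*(o + 2)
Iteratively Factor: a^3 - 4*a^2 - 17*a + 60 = (a - 5)*(a^2 + a - 12) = (a - 5)*(a + 4)*(a - 3)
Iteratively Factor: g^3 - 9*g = (g + 3)*(g^2 - 3*g) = (g - 3)*(g + 3)*(g)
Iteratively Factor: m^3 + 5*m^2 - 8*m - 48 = (m + 4)*(m^2 + m - 12) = (m - 3)*(m + 4)*(m + 4)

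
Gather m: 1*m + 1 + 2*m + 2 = 3*m + 3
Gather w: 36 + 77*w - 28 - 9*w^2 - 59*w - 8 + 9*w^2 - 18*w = 0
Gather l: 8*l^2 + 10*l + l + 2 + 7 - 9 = 8*l^2 + 11*l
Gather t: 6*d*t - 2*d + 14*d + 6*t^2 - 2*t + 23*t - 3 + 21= 12*d + 6*t^2 + t*(6*d + 21) + 18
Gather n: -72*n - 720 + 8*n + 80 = -64*n - 640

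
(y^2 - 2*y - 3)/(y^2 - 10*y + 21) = (y + 1)/(y - 7)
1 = 1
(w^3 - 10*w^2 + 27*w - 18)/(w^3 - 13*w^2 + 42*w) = (w^2 - 4*w + 3)/(w*(w - 7))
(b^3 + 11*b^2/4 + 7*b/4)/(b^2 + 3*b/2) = (4*b^2 + 11*b + 7)/(2*(2*b + 3))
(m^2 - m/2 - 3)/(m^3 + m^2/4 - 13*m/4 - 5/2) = 2*(2*m + 3)/(4*m^2 + 9*m + 5)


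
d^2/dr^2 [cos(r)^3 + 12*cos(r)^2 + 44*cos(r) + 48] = -179*cos(r)/4 - 24*cos(2*r) - 9*cos(3*r)/4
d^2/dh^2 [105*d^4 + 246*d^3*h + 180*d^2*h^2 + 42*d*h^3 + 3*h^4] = 360*d^2 + 252*d*h + 36*h^2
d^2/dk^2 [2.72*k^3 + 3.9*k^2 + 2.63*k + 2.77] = 16.32*k + 7.8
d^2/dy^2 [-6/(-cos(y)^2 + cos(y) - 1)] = 6*(4*sin(y)^4 + sin(y)^2 + 19*cos(y)/4 - 3*cos(3*y)/4 - 5)/(sin(y)^2 + cos(y) - 2)^3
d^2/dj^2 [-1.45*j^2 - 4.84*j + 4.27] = -2.90000000000000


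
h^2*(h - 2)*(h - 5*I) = h^4 - 2*h^3 - 5*I*h^3 + 10*I*h^2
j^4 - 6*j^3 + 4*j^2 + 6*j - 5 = (j - 5)*(j - 1)^2*(j + 1)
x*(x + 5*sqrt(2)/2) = x^2 + 5*sqrt(2)*x/2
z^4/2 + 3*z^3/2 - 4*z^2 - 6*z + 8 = (z/2 + 1)*(z - 2)*(z - 1)*(z + 4)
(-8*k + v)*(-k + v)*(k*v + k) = 8*k^3*v + 8*k^3 - 9*k^2*v^2 - 9*k^2*v + k*v^3 + k*v^2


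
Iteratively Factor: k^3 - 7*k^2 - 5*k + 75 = (k - 5)*(k^2 - 2*k - 15) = (k - 5)^2*(k + 3)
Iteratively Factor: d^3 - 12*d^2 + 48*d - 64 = (d - 4)*(d^2 - 8*d + 16) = (d - 4)^2*(d - 4)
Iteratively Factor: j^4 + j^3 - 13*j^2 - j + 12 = (j - 1)*(j^3 + 2*j^2 - 11*j - 12) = (j - 1)*(j + 1)*(j^2 + j - 12) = (j - 1)*(j + 1)*(j + 4)*(j - 3)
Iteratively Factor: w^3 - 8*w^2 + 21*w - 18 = (w - 2)*(w^2 - 6*w + 9) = (w - 3)*(w - 2)*(w - 3)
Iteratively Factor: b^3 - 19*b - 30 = (b + 2)*(b^2 - 2*b - 15) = (b - 5)*(b + 2)*(b + 3)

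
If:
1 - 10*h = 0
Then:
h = 1/10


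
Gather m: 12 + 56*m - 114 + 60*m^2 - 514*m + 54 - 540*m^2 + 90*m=-480*m^2 - 368*m - 48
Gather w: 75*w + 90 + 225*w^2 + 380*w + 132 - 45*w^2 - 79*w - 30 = 180*w^2 + 376*w + 192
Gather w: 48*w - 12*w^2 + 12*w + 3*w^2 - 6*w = -9*w^2 + 54*w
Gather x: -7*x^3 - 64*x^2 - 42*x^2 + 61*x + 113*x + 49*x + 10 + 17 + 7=-7*x^3 - 106*x^2 + 223*x + 34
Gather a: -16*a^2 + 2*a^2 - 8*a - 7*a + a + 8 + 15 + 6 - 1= -14*a^2 - 14*a + 28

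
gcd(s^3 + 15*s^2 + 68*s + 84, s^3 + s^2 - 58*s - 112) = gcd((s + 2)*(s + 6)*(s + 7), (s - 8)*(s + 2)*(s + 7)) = s^2 + 9*s + 14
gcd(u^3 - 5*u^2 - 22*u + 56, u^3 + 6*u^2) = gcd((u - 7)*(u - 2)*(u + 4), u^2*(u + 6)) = 1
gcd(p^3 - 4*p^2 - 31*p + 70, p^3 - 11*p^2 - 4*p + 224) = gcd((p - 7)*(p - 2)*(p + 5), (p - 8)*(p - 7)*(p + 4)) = p - 7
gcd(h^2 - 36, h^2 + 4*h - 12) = h + 6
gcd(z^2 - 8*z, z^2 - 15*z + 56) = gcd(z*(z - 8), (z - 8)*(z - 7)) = z - 8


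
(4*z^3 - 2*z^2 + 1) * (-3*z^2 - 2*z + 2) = -12*z^5 - 2*z^4 + 12*z^3 - 7*z^2 - 2*z + 2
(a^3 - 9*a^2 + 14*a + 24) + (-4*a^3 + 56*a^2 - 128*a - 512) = -3*a^3 + 47*a^2 - 114*a - 488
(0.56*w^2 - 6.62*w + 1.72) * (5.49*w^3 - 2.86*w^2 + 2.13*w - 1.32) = 3.0744*w^5 - 37.9454*w^4 + 29.5688*w^3 - 19.759*w^2 + 12.402*w - 2.2704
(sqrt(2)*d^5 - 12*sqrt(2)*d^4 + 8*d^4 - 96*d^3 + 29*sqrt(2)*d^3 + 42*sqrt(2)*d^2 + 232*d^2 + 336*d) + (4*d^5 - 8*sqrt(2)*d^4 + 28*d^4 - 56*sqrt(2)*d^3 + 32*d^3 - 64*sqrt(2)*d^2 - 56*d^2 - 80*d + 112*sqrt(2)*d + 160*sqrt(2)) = sqrt(2)*d^5 + 4*d^5 - 20*sqrt(2)*d^4 + 36*d^4 - 64*d^3 - 27*sqrt(2)*d^3 - 22*sqrt(2)*d^2 + 176*d^2 + 112*sqrt(2)*d + 256*d + 160*sqrt(2)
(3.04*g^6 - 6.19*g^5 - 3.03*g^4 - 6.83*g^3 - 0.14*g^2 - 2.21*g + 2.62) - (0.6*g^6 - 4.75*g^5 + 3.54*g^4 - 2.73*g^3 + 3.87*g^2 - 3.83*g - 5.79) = 2.44*g^6 - 1.44*g^5 - 6.57*g^4 - 4.1*g^3 - 4.01*g^2 + 1.62*g + 8.41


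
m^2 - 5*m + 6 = (m - 3)*(m - 2)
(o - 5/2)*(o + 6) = o^2 + 7*o/2 - 15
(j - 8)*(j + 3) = j^2 - 5*j - 24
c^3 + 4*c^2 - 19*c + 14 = (c - 2)*(c - 1)*(c + 7)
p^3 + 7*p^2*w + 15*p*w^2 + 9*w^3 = (p + w)*(p + 3*w)^2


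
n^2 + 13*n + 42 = (n + 6)*(n + 7)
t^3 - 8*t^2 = t^2*(t - 8)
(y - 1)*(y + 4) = y^2 + 3*y - 4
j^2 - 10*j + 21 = (j - 7)*(j - 3)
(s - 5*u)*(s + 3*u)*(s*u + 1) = s^3*u - 2*s^2*u^2 + s^2 - 15*s*u^3 - 2*s*u - 15*u^2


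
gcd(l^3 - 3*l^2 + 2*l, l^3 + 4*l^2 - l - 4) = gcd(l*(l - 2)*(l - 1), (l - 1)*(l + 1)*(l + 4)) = l - 1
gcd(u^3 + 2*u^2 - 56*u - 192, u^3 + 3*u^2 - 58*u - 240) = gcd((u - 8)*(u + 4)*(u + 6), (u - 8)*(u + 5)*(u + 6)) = u^2 - 2*u - 48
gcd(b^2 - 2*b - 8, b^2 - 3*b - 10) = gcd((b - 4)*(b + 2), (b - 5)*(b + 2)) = b + 2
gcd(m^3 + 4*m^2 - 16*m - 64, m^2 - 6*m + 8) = m - 4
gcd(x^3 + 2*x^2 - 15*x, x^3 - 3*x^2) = x^2 - 3*x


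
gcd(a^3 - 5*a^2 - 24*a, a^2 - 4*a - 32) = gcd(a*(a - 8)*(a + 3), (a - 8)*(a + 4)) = a - 8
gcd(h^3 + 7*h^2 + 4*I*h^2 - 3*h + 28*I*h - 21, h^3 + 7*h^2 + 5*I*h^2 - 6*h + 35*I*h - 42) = h^2 + h*(7 + 3*I) + 21*I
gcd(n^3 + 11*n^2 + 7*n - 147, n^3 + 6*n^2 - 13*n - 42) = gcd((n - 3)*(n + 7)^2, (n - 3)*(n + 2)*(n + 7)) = n^2 + 4*n - 21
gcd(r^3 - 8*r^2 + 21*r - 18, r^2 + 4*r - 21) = r - 3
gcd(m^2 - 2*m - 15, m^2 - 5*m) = m - 5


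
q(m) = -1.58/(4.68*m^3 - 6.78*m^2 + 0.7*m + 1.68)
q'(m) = -1.58*(-14.04*m^2 + 13.56*m - 0.7)/(4.68*m^3 - 6.78*m^2 + 0.7*m + 1.68)^2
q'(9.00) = 0.00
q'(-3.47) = 0.00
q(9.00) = -0.00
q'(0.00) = 0.39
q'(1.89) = 0.37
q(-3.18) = 0.01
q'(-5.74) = 0.00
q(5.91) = -0.00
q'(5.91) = 0.00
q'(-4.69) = 0.00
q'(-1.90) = 0.04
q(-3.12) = 0.01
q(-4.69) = 0.00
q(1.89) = -0.15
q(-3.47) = 0.01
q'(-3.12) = 0.01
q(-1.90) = 0.03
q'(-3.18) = 0.01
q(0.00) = -0.94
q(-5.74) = 0.00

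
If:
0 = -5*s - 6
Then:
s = -6/5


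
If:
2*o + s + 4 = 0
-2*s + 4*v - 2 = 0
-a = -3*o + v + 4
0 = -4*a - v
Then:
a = 17/30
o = 23/30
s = -83/15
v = -34/15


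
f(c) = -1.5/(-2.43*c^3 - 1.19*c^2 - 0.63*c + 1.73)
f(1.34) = 0.21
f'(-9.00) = -0.00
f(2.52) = 0.03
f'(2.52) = -0.04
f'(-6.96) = -0.00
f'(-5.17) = -0.00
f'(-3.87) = -0.01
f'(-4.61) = -0.00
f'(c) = -1.5*(7.29*c^2 + 2.38*c + 0.63)/(-2.43*c^3 - 1.19*c^2 - 0.63*c + 1.73)^2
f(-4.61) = -0.01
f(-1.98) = -0.09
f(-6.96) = -0.00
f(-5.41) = -0.00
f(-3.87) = -0.01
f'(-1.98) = -0.12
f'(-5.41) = -0.00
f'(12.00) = -0.00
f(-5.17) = -0.00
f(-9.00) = -0.00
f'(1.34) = -0.50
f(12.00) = 0.00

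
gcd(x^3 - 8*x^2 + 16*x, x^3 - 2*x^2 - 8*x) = x^2 - 4*x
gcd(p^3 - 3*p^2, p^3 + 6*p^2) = p^2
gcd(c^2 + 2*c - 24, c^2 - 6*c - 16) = 1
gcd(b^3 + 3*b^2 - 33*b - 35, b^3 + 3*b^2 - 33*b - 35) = b^3 + 3*b^2 - 33*b - 35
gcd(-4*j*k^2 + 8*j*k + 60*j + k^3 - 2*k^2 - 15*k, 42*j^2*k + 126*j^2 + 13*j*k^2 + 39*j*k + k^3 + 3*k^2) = k + 3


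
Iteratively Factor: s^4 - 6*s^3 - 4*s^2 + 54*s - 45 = (s - 1)*(s^3 - 5*s^2 - 9*s + 45) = (s - 5)*(s - 1)*(s^2 - 9) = (s - 5)*(s - 1)*(s + 3)*(s - 3)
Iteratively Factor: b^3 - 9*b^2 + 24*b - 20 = (b - 2)*(b^2 - 7*b + 10) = (b - 5)*(b - 2)*(b - 2)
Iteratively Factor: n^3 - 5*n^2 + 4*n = (n - 1)*(n^2 - 4*n) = n*(n - 1)*(n - 4)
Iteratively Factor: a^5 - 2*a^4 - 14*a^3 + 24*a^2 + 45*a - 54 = (a + 2)*(a^4 - 4*a^3 - 6*a^2 + 36*a - 27) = (a - 3)*(a + 2)*(a^3 - a^2 - 9*a + 9) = (a - 3)*(a + 2)*(a + 3)*(a^2 - 4*a + 3) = (a - 3)^2*(a + 2)*(a + 3)*(a - 1)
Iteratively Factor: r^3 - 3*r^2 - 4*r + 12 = (r + 2)*(r^2 - 5*r + 6) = (r - 2)*(r + 2)*(r - 3)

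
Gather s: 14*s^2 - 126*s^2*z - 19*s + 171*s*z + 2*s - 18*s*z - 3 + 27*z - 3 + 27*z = s^2*(14 - 126*z) + s*(153*z - 17) + 54*z - 6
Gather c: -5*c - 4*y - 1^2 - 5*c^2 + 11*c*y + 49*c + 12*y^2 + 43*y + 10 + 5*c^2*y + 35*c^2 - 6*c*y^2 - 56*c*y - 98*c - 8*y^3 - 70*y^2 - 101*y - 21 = c^2*(5*y + 30) + c*(-6*y^2 - 45*y - 54) - 8*y^3 - 58*y^2 - 62*y - 12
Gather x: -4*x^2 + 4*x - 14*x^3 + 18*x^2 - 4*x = -14*x^3 + 14*x^2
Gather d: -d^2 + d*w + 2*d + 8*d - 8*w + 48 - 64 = -d^2 + d*(w + 10) - 8*w - 16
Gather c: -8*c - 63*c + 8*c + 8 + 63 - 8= 63 - 63*c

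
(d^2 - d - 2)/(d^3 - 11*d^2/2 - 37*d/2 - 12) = 2*(d - 2)/(2*d^2 - 13*d - 24)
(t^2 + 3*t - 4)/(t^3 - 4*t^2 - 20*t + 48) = (t - 1)/(t^2 - 8*t + 12)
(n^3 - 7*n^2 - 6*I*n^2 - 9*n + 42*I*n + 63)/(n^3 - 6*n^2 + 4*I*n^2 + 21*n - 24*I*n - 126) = (n^2 - n*(7 + 3*I) + 21*I)/(n^2 + n*(-6 + 7*I) - 42*I)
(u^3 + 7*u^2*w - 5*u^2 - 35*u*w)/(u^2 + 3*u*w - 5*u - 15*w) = u*(u + 7*w)/(u + 3*w)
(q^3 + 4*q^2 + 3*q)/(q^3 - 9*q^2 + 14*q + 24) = q*(q + 3)/(q^2 - 10*q + 24)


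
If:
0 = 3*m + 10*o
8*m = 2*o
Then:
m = 0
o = 0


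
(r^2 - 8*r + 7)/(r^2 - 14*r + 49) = (r - 1)/(r - 7)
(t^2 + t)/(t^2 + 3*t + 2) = t/(t + 2)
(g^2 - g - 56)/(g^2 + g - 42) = (g - 8)/(g - 6)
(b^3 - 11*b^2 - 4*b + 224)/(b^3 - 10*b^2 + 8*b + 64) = (b^2 - 3*b - 28)/(b^2 - 2*b - 8)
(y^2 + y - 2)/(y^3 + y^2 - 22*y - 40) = (y - 1)/(y^2 - y - 20)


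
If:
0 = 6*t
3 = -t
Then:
No Solution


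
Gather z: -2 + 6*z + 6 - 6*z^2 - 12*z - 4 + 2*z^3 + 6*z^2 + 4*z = 2*z^3 - 2*z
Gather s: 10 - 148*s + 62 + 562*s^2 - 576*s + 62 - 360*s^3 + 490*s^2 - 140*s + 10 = -360*s^3 + 1052*s^2 - 864*s + 144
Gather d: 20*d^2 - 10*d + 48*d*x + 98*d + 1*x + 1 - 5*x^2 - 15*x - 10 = 20*d^2 + d*(48*x + 88) - 5*x^2 - 14*x - 9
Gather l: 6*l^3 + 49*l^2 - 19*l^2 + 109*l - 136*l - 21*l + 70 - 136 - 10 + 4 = 6*l^3 + 30*l^2 - 48*l - 72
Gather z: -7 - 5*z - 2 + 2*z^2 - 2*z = 2*z^2 - 7*z - 9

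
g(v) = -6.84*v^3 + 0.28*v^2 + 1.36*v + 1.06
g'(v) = -20.52*v^2 + 0.56*v + 1.36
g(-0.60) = 1.82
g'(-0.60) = -6.36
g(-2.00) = 54.18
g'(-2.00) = -81.84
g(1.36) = -13.78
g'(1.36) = -35.83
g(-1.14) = 10.01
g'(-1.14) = -25.95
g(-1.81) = 40.08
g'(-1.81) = -66.88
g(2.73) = -132.31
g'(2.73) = -150.04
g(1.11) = -6.44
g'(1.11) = -23.30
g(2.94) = -166.34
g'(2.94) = -174.36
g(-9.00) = 4997.86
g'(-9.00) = -1665.80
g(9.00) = -4950.38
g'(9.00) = -1655.72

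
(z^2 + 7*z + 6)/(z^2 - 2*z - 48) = (z + 1)/(z - 8)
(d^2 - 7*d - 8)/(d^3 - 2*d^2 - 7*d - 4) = (d - 8)/(d^2 - 3*d - 4)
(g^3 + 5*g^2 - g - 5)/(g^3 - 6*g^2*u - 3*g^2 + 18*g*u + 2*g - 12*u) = (-g^2 - 6*g - 5)/(-g^2 + 6*g*u + 2*g - 12*u)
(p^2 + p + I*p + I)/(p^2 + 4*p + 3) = (p + I)/(p + 3)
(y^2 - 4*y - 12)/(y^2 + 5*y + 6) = (y - 6)/(y + 3)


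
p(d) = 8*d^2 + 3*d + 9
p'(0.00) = 3.00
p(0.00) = 9.00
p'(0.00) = 3.00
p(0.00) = 9.00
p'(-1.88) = -27.08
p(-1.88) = 31.64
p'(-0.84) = -10.44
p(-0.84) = 12.12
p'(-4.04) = -61.64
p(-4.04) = 127.45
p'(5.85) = 96.60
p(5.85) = 300.33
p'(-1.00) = -13.00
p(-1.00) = 14.00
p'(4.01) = 67.16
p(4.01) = 149.67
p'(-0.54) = -5.64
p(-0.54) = 9.71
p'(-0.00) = 3.00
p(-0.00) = 9.00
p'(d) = 16*d + 3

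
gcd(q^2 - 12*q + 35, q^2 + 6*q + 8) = 1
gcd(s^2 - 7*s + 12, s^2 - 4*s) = s - 4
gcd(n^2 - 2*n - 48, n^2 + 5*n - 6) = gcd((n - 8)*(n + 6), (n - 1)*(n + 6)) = n + 6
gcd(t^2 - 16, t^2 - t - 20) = t + 4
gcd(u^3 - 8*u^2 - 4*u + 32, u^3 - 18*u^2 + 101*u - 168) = u - 8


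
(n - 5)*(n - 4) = n^2 - 9*n + 20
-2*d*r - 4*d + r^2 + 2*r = (-2*d + r)*(r + 2)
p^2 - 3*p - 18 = (p - 6)*(p + 3)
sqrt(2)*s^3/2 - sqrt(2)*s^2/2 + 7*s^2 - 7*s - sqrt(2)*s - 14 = (s - 2)*(s + 7*sqrt(2))*(sqrt(2)*s/2 + sqrt(2)/2)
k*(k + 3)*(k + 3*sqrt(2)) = k^3 + 3*k^2 + 3*sqrt(2)*k^2 + 9*sqrt(2)*k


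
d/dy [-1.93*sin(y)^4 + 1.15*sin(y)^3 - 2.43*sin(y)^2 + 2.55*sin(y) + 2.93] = (-7.72*sin(y)^3 + 3.45*sin(y)^2 - 4.86*sin(y) + 2.55)*cos(y)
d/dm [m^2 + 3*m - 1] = 2*m + 3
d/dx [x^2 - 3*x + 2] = 2*x - 3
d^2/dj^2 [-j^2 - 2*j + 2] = -2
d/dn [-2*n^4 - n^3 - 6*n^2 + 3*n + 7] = -8*n^3 - 3*n^2 - 12*n + 3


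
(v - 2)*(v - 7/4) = v^2 - 15*v/4 + 7/2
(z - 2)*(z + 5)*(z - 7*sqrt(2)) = z^3 - 7*sqrt(2)*z^2 + 3*z^2 - 21*sqrt(2)*z - 10*z + 70*sqrt(2)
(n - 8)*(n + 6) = n^2 - 2*n - 48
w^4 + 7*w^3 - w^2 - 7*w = w*(w - 1)*(w + 1)*(w + 7)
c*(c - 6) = c^2 - 6*c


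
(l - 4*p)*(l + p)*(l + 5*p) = l^3 + 2*l^2*p - 19*l*p^2 - 20*p^3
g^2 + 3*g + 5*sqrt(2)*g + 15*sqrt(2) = (g + 3)*(g + 5*sqrt(2))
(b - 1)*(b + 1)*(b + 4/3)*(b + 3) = b^4 + 13*b^3/3 + 3*b^2 - 13*b/3 - 4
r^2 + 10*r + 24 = (r + 4)*(r + 6)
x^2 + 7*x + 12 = (x + 3)*(x + 4)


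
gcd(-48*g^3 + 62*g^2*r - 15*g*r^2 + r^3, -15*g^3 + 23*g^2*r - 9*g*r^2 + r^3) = -g + r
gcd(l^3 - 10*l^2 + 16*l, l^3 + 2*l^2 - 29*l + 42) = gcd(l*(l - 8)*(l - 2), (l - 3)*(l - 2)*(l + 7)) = l - 2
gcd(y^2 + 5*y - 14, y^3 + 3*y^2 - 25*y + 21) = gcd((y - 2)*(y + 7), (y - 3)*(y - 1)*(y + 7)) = y + 7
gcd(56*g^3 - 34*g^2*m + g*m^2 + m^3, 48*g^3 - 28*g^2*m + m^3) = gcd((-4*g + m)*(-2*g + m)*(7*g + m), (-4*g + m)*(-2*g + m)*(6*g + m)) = 8*g^2 - 6*g*m + m^2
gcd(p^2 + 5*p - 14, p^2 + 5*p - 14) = p^2 + 5*p - 14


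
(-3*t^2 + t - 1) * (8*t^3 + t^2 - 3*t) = -24*t^5 + 5*t^4 + 2*t^3 - 4*t^2 + 3*t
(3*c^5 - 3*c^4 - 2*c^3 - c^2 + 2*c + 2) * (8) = 24*c^5 - 24*c^4 - 16*c^3 - 8*c^2 + 16*c + 16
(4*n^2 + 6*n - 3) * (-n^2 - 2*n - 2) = -4*n^4 - 14*n^3 - 17*n^2 - 6*n + 6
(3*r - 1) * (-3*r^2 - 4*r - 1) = -9*r^3 - 9*r^2 + r + 1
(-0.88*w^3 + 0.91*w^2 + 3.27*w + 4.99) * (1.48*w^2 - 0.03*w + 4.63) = -1.3024*w^5 + 1.3732*w^4 + 0.7379*w^3 + 11.5004*w^2 + 14.9904*w + 23.1037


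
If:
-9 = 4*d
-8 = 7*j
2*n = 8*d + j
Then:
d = -9/4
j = -8/7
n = -67/7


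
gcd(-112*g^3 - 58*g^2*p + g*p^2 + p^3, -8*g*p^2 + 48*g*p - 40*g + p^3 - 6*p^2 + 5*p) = -8*g + p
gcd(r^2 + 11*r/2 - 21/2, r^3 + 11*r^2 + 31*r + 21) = r + 7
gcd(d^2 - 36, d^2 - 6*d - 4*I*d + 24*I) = d - 6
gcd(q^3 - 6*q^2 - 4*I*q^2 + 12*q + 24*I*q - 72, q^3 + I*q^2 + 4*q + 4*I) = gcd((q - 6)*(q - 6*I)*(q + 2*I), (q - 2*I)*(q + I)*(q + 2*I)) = q + 2*I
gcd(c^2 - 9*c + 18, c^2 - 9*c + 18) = c^2 - 9*c + 18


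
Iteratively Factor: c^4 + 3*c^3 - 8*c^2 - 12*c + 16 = (c - 2)*(c^3 + 5*c^2 + 2*c - 8) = (c - 2)*(c + 2)*(c^2 + 3*c - 4) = (c - 2)*(c + 2)*(c + 4)*(c - 1)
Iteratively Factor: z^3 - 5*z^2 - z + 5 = (z + 1)*(z^2 - 6*z + 5) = (z - 5)*(z + 1)*(z - 1)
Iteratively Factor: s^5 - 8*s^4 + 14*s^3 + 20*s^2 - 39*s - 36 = (s + 1)*(s^4 - 9*s^3 + 23*s^2 - 3*s - 36) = (s + 1)^2*(s^3 - 10*s^2 + 33*s - 36) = (s - 3)*(s + 1)^2*(s^2 - 7*s + 12) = (s - 4)*(s - 3)*(s + 1)^2*(s - 3)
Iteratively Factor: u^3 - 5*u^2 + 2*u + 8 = (u - 4)*(u^2 - u - 2) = (u - 4)*(u + 1)*(u - 2)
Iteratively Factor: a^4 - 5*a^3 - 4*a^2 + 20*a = (a)*(a^3 - 5*a^2 - 4*a + 20) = a*(a - 5)*(a^2 - 4) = a*(a - 5)*(a + 2)*(a - 2)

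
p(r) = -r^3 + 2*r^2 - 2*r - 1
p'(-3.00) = -41.00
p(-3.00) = 50.00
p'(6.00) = -86.00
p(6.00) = -157.00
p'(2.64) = -12.35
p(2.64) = -10.74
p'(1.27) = -1.76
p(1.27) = -2.36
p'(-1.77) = -18.48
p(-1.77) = 14.35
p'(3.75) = -29.19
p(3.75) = -33.11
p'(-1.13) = -10.35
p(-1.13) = 5.26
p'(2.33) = -8.97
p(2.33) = -7.45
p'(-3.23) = -46.22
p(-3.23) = 60.02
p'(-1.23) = -11.46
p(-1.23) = 6.35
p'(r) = -3*r^2 + 4*r - 2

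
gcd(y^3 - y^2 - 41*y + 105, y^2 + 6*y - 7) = y + 7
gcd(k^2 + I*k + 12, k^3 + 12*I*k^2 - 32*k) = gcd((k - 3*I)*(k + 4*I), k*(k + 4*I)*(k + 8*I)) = k + 4*I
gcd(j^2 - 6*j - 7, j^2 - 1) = j + 1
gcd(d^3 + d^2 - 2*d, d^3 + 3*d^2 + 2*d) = d^2 + 2*d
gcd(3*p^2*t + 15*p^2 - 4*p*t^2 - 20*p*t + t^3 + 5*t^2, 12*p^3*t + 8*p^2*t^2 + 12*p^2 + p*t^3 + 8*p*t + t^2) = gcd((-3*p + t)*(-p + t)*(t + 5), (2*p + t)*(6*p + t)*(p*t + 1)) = 1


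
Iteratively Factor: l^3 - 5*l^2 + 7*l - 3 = (l - 1)*(l^2 - 4*l + 3) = (l - 3)*(l - 1)*(l - 1)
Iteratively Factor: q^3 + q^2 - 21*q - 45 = (q - 5)*(q^2 + 6*q + 9) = (q - 5)*(q + 3)*(q + 3)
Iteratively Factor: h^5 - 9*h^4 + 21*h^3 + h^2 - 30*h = (h - 2)*(h^4 - 7*h^3 + 7*h^2 + 15*h) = (h - 2)*(h + 1)*(h^3 - 8*h^2 + 15*h) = (h - 5)*(h - 2)*(h + 1)*(h^2 - 3*h) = (h - 5)*(h - 3)*(h - 2)*(h + 1)*(h)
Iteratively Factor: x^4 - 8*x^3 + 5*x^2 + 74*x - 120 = (x - 2)*(x^3 - 6*x^2 - 7*x + 60) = (x - 4)*(x - 2)*(x^2 - 2*x - 15) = (x - 5)*(x - 4)*(x - 2)*(x + 3)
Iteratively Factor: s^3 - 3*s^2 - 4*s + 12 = (s - 3)*(s^2 - 4) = (s - 3)*(s + 2)*(s - 2)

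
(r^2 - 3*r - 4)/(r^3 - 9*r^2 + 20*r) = (r + 1)/(r*(r - 5))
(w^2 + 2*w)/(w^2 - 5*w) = (w + 2)/(w - 5)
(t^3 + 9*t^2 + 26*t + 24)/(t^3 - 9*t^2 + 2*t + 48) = (t^2 + 7*t + 12)/(t^2 - 11*t + 24)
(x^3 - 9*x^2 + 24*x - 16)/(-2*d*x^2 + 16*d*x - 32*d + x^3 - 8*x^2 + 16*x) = (x - 1)/(-2*d + x)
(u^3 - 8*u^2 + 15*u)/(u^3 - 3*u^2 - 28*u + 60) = u*(u^2 - 8*u + 15)/(u^3 - 3*u^2 - 28*u + 60)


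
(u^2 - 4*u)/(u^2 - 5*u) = (u - 4)/(u - 5)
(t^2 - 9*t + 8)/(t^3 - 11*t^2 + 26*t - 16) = 1/(t - 2)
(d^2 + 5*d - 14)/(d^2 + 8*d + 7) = (d - 2)/(d + 1)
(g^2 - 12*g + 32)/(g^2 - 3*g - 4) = (g - 8)/(g + 1)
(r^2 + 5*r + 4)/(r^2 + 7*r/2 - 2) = 2*(r + 1)/(2*r - 1)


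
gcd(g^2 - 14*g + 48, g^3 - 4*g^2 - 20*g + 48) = g - 6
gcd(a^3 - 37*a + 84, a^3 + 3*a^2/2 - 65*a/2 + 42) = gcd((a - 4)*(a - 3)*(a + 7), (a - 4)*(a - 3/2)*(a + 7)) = a^2 + 3*a - 28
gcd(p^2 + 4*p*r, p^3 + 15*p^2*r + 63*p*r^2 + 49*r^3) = 1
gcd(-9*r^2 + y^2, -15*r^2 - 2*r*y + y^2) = 3*r + y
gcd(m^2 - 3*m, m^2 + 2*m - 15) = m - 3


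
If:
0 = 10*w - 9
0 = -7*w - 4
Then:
No Solution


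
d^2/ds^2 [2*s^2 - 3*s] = 4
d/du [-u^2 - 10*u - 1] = -2*u - 10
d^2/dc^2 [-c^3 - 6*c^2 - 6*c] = -6*c - 12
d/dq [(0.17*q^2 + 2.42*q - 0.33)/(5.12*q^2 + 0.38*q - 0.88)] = (-12.3258*q^2 + 3.08*q - 2.0042)/(26.2144*q^4 + 3.8912*q^3 - 8.8668*q^2 - 0.6688*q + 0.7744)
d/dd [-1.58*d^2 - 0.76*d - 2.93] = -3.16*d - 0.76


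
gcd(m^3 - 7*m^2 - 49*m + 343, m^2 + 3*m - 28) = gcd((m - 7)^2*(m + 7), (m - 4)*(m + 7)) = m + 7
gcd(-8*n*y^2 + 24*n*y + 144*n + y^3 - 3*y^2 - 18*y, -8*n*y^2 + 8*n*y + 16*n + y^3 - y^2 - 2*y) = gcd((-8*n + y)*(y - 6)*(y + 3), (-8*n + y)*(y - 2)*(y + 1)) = -8*n + y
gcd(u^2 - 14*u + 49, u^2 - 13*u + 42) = u - 7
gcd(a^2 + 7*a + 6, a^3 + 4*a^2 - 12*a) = a + 6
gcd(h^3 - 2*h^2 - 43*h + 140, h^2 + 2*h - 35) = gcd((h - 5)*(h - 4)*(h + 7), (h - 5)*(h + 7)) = h^2 + 2*h - 35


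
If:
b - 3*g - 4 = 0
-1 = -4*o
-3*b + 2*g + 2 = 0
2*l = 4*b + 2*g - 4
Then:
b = -2/7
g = -10/7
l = -4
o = 1/4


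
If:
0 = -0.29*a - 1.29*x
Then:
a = -4.44827586206897*x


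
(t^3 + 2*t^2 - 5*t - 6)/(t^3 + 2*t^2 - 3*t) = (t^2 - t - 2)/(t*(t - 1))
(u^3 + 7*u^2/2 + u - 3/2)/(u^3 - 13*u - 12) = (u - 1/2)/(u - 4)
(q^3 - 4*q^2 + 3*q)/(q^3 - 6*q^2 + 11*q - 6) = q/(q - 2)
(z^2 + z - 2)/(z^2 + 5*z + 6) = (z - 1)/(z + 3)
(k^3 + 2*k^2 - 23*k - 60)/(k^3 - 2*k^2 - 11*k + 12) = (k^2 - k - 20)/(k^2 - 5*k + 4)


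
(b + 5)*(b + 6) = b^2 + 11*b + 30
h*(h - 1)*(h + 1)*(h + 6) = h^4 + 6*h^3 - h^2 - 6*h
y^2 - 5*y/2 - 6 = (y - 4)*(y + 3/2)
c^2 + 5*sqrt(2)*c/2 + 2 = (c + sqrt(2)/2)*(c + 2*sqrt(2))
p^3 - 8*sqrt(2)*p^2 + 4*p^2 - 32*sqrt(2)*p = p*(p + 4)*(p - 8*sqrt(2))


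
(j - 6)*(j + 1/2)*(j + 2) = j^3 - 7*j^2/2 - 14*j - 6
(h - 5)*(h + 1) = h^2 - 4*h - 5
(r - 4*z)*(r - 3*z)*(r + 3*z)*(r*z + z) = r^4*z - 4*r^3*z^2 + r^3*z - 9*r^2*z^3 - 4*r^2*z^2 + 36*r*z^4 - 9*r*z^3 + 36*z^4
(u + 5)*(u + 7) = u^2 + 12*u + 35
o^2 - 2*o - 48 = (o - 8)*(o + 6)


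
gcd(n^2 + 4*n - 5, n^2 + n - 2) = n - 1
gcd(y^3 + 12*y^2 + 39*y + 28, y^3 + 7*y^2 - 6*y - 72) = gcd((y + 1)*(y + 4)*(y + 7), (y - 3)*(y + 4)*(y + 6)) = y + 4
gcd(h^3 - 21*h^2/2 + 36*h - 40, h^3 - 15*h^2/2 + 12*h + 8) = h^2 - 8*h + 16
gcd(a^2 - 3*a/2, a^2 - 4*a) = a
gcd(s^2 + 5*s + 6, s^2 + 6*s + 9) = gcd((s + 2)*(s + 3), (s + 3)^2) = s + 3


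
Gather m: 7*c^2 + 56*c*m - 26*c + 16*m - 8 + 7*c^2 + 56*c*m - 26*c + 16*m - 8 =14*c^2 - 52*c + m*(112*c + 32) - 16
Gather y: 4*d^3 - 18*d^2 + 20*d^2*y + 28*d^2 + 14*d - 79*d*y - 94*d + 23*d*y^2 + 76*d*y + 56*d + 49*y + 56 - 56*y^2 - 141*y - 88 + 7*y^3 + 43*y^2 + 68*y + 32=4*d^3 + 10*d^2 - 24*d + 7*y^3 + y^2*(23*d - 13) + y*(20*d^2 - 3*d - 24)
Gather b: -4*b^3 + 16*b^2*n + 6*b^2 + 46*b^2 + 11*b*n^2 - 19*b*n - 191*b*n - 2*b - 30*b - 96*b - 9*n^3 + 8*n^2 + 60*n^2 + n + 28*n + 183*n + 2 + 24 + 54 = -4*b^3 + b^2*(16*n + 52) + b*(11*n^2 - 210*n - 128) - 9*n^3 + 68*n^2 + 212*n + 80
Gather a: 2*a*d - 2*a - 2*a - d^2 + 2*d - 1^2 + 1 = a*(2*d - 4) - d^2 + 2*d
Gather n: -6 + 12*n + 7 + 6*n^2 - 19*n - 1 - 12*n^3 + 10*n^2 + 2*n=-12*n^3 + 16*n^2 - 5*n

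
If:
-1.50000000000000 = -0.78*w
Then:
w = 1.92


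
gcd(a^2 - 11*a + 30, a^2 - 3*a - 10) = a - 5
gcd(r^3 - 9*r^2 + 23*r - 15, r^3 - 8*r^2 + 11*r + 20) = r - 5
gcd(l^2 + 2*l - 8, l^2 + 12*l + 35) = 1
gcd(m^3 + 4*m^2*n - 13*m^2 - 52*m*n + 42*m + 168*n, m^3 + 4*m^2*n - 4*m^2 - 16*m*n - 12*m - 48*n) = m^2 + 4*m*n - 6*m - 24*n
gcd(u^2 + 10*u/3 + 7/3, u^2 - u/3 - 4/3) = u + 1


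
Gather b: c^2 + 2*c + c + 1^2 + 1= c^2 + 3*c + 2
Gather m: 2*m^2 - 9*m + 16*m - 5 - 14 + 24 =2*m^2 + 7*m + 5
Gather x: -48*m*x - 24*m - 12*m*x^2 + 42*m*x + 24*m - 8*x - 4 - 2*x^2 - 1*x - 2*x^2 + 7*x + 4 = x^2*(-12*m - 4) + x*(-6*m - 2)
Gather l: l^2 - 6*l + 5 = l^2 - 6*l + 5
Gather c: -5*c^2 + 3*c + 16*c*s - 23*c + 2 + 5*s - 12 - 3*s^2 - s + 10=-5*c^2 + c*(16*s - 20) - 3*s^2 + 4*s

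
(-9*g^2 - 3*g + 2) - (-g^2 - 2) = -8*g^2 - 3*g + 4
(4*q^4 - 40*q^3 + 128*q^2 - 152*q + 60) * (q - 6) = 4*q^5 - 64*q^4 + 368*q^3 - 920*q^2 + 972*q - 360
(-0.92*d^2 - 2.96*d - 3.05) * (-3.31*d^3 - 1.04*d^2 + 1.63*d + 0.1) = 3.0452*d^5 + 10.7544*d^4 + 11.6743*d^3 - 1.7448*d^2 - 5.2675*d - 0.305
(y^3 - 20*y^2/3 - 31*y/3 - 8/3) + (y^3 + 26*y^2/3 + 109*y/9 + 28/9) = 2*y^3 + 2*y^2 + 16*y/9 + 4/9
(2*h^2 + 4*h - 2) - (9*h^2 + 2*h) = -7*h^2 + 2*h - 2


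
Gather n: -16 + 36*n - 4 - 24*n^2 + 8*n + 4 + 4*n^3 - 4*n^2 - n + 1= 4*n^3 - 28*n^2 + 43*n - 15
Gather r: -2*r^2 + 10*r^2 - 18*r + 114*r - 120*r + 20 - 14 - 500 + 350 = 8*r^2 - 24*r - 144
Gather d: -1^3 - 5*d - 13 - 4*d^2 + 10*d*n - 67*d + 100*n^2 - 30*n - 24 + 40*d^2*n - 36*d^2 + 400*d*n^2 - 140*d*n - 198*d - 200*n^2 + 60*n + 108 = d^2*(40*n - 40) + d*(400*n^2 - 130*n - 270) - 100*n^2 + 30*n + 70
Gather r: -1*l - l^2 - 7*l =-l^2 - 8*l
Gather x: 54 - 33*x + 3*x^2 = 3*x^2 - 33*x + 54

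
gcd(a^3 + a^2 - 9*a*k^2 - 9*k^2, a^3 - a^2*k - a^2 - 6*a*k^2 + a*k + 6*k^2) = a - 3*k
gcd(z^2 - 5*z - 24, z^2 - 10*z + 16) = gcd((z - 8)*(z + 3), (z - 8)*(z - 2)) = z - 8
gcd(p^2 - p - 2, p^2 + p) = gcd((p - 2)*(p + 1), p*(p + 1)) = p + 1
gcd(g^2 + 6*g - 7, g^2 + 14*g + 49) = g + 7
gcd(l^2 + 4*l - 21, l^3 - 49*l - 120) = 1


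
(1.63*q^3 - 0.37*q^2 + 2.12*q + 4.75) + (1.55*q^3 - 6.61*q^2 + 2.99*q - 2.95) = 3.18*q^3 - 6.98*q^2 + 5.11*q + 1.8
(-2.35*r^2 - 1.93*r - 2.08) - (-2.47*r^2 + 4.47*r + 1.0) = 0.12*r^2 - 6.4*r - 3.08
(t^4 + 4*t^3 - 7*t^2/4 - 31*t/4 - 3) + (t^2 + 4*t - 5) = t^4 + 4*t^3 - 3*t^2/4 - 15*t/4 - 8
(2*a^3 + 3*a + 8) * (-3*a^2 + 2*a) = -6*a^5 + 4*a^4 - 9*a^3 - 18*a^2 + 16*a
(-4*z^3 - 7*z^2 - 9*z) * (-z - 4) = 4*z^4 + 23*z^3 + 37*z^2 + 36*z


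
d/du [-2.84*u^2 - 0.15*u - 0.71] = -5.68*u - 0.15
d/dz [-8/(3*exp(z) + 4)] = 24*exp(z)/(3*exp(z) + 4)^2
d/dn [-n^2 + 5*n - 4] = 5 - 2*n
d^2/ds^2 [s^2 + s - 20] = 2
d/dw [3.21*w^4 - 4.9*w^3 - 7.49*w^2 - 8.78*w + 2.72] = 12.84*w^3 - 14.7*w^2 - 14.98*w - 8.78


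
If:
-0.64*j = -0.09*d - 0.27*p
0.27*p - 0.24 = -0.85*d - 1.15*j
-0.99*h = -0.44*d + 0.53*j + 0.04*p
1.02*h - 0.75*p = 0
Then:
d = 0.19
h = 0.05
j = 0.06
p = 0.07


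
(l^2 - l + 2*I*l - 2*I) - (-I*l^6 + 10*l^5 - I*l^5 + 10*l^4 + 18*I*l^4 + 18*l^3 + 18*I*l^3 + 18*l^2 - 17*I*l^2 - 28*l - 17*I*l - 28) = I*l^6 - 10*l^5 + I*l^5 - 10*l^4 - 18*I*l^4 - 18*l^3 - 18*I*l^3 - 17*l^2 + 17*I*l^2 + 27*l + 19*I*l + 28 - 2*I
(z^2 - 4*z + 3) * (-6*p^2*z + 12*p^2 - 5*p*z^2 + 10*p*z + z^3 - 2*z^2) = -6*p^2*z^3 + 36*p^2*z^2 - 66*p^2*z + 36*p^2 - 5*p*z^4 + 30*p*z^3 - 55*p*z^2 + 30*p*z + z^5 - 6*z^4 + 11*z^3 - 6*z^2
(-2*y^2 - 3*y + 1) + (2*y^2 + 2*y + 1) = 2 - y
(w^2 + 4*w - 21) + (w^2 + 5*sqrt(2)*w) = 2*w^2 + 4*w + 5*sqrt(2)*w - 21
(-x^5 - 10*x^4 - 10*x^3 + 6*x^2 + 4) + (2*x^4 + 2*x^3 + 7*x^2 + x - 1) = -x^5 - 8*x^4 - 8*x^3 + 13*x^2 + x + 3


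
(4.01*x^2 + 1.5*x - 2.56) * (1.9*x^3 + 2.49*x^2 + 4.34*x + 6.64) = 7.619*x^5 + 12.8349*x^4 + 16.2744*x^3 + 26.762*x^2 - 1.1504*x - 16.9984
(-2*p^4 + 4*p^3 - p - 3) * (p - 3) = -2*p^5 + 10*p^4 - 12*p^3 - p^2 + 9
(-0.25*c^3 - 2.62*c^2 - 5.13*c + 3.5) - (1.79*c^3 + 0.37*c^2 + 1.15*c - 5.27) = -2.04*c^3 - 2.99*c^2 - 6.28*c + 8.77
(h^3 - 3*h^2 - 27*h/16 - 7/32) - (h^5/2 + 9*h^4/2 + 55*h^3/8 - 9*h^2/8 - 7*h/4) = -h^5/2 - 9*h^4/2 - 47*h^3/8 - 15*h^2/8 + h/16 - 7/32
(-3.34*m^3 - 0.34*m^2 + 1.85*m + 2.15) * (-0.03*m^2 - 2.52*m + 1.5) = 0.1002*m^5 + 8.427*m^4 - 4.2087*m^3 - 5.2365*m^2 - 2.643*m + 3.225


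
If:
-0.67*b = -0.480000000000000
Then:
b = 0.72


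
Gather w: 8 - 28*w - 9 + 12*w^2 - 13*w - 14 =12*w^2 - 41*w - 15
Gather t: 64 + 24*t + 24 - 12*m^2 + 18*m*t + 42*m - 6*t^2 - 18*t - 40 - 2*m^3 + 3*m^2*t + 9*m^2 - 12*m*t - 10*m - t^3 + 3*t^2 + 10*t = -2*m^3 - 3*m^2 + 32*m - t^3 - 3*t^2 + t*(3*m^2 + 6*m + 16) + 48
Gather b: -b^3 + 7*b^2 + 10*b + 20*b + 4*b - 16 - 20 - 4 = -b^3 + 7*b^2 + 34*b - 40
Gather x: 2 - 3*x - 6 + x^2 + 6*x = x^2 + 3*x - 4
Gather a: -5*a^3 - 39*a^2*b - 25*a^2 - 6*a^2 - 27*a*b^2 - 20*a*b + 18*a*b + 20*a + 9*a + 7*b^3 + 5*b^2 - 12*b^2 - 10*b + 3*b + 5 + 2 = -5*a^3 + a^2*(-39*b - 31) + a*(-27*b^2 - 2*b + 29) + 7*b^3 - 7*b^2 - 7*b + 7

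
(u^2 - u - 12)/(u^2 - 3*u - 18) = (u - 4)/(u - 6)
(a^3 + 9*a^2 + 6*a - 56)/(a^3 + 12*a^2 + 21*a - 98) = (a + 4)/(a + 7)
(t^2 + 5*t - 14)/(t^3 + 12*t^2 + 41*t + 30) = (t^2 + 5*t - 14)/(t^3 + 12*t^2 + 41*t + 30)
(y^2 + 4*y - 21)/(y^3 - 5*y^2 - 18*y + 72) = (y + 7)/(y^2 - 2*y - 24)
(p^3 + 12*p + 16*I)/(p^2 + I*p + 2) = (p^2 - 2*I*p + 8)/(p - I)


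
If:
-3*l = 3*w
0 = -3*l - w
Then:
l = 0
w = 0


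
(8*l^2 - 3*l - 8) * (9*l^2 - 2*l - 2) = 72*l^4 - 43*l^3 - 82*l^2 + 22*l + 16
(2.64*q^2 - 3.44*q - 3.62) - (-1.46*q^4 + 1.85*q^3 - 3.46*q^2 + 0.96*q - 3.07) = 1.46*q^4 - 1.85*q^3 + 6.1*q^2 - 4.4*q - 0.55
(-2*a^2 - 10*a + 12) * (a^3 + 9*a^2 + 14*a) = -2*a^5 - 28*a^4 - 106*a^3 - 32*a^2 + 168*a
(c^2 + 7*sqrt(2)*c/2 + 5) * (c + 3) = c^3 + 3*c^2 + 7*sqrt(2)*c^2/2 + 5*c + 21*sqrt(2)*c/2 + 15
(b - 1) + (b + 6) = 2*b + 5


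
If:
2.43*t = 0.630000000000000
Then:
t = 0.26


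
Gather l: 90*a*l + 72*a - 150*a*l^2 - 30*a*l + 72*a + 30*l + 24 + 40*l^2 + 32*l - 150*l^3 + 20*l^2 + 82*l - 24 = 144*a - 150*l^3 + l^2*(60 - 150*a) + l*(60*a + 144)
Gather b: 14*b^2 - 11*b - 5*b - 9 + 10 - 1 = 14*b^2 - 16*b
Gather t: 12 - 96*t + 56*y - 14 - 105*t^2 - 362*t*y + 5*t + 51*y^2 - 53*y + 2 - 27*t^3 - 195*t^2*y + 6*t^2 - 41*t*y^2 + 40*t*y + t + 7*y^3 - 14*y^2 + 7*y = -27*t^3 + t^2*(-195*y - 99) + t*(-41*y^2 - 322*y - 90) + 7*y^3 + 37*y^2 + 10*y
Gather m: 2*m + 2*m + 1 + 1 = 4*m + 2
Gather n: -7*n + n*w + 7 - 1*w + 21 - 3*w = n*(w - 7) - 4*w + 28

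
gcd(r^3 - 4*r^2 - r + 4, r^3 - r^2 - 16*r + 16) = r^2 - 5*r + 4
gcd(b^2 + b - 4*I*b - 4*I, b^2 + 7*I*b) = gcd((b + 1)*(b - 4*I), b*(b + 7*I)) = 1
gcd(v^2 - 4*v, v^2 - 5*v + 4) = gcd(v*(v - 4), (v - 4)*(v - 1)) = v - 4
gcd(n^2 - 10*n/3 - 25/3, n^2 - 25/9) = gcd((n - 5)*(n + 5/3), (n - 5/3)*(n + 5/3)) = n + 5/3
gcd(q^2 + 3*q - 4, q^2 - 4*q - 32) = q + 4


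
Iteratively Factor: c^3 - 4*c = (c + 2)*(c^2 - 2*c) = (c - 2)*(c + 2)*(c)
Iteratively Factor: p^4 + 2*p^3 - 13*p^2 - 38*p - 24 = (p - 4)*(p^3 + 6*p^2 + 11*p + 6) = (p - 4)*(p + 2)*(p^2 + 4*p + 3) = (p - 4)*(p + 2)*(p + 3)*(p + 1)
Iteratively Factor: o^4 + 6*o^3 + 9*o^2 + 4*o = (o + 4)*(o^3 + 2*o^2 + o) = (o + 1)*(o + 4)*(o^2 + o) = (o + 1)^2*(o + 4)*(o)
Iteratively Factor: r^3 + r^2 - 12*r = (r)*(r^2 + r - 12) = r*(r - 3)*(r + 4)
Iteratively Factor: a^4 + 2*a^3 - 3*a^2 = (a + 3)*(a^3 - a^2) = a*(a + 3)*(a^2 - a) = a*(a - 1)*(a + 3)*(a)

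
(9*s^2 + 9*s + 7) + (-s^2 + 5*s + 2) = 8*s^2 + 14*s + 9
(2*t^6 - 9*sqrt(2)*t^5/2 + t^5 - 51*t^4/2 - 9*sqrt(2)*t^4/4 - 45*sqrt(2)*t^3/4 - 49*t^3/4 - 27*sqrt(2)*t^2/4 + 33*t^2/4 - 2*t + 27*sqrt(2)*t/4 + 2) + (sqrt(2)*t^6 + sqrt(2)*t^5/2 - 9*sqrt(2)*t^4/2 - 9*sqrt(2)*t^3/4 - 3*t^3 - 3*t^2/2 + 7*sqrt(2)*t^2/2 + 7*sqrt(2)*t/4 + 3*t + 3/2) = sqrt(2)*t^6 + 2*t^6 - 4*sqrt(2)*t^5 + t^5 - 51*t^4/2 - 27*sqrt(2)*t^4/4 - 27*sqrt(2)*t^3/2 - 61*t^3/4 - 13*sqrt(2)*t^2/4 + 27*t^2/4 + t + 17*sqrt(2)*t/2 + 7/2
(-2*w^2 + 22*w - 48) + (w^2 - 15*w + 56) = -w^2 + 7*w + 8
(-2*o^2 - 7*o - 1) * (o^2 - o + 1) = -2*o^4 - 5*o^3 + 4*o^2 - 6*o - 1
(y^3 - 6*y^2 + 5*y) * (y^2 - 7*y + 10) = y^5 - 13*y^4 + 57*y^3 - 95*y^2 + 50*y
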